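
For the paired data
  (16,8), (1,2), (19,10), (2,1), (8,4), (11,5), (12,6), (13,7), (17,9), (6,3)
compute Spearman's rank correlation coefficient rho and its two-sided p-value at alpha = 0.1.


Step 1: Rank x and y separately (midranks; no ties here).
rank(x): 16->8, 1->1, 19->10, 2->2, 8->4, 11->5, 12->6, 13->7, 17->9, 6->3
rank(y): 8->8, 2->2, 10->10, 1->1, 4->4, 5->5, 6->6, 7->7, 9->9, 3->3
Step 2: d_i = R_x(i) - R_y(i); compute d_i^2.
  (8-8)^2=0, (1-2)^2=1, (10-10)^2=0, (2-1)^2=1, (4-4)^2=0, (5-5)^2=0, (6-6)^2=0, (7-7)^2=0, (9-9)^2=0, (3-3)^2=0
sum(d^2) = 2.
Step 3: rho = 1 - 6*2 / (10*(10^2 - 1)) = 1 - 12/990 = 0.987879.
Step 4: Under H0, t = rho * sqrt((n-2)/(1-rho^2)) = 18.0003 ~ t(8).
Step 5: Two-sided p-value from the t-distribution with 8 df = 0.000000.
Step 6: alpha = 0.1. reject H0.

rho = 0.9879, p = 0.000000, reject H0 at alpha = 0.1.


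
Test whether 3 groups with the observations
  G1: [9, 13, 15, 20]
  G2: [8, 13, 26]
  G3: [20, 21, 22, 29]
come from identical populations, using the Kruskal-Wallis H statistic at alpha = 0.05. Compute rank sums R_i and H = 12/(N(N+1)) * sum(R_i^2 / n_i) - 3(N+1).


Step 1: Combine all N = 11 observations and assign midranks.
sorted (value, group, rank): (8,G2,1), (9,G1,2), (13,G1,3.5), (13,G2,3.5), (15,G1,5), (20,G1,6.5), (20,G3,6.5), (21,G3,8), (22,G3,9), (26,G2,10), (29,G3,11)
Step 2: Sum ranks within each group.
R_1 = 17 (n_1 = 4)
R_2 = 14.5 (n_2 = 3)
R_3 = 34.5 (n_3 = 4)
Step 3: H = 12/(N(N+1)) * sum(R_i^2/n_i) - 3(N+1)
     = 12/(11*12) * (17^2/4 + 14.5^2/3 + 34.5^2/4) - 3*12
     = 0.090909 * 439.896 - 36
     = 3.990530.
Step 4: Ties present; correction factor C = 1 - 12/(11^3 - 11) = 0.990909. Corrected H = 3.990530 / 0.990909 = 4.027141.
Step 5: Under H0, H ~ chi^2(2); p-value = 0.133511.
Step 6: alpha = 0.05. fail to reject H0.

H = 4.0271, df = 2, p = 0.133511, fail to reject H0.


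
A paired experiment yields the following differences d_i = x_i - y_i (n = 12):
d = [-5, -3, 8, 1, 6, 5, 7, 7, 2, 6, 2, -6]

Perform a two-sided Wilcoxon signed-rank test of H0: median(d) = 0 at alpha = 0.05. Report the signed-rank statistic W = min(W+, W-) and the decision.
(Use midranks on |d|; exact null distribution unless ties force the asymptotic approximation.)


Step 1: Drop any zero differences (none here) and take |d_i|.
|d| = [5, 3, 8, 1, 6, 5, 7, 7, 2, 6, 2, 6]
Step 2: Midrank |d_i| (ties get averaged ranks).
ranks: |5|->5.5, |3|->4, |8|->12, |1|->1, |6|->8, |5|->5.5, |7|->10.5, |7|->10.5, |2|->2.5, |6|->8, |2|->2.5, |6|->8
Step 3: Attach original signs; sum ranks with positive sign and with negative sign.
W+ = 12 + 1 + 8 + 5.5 + 10.5 + 10.5 + 2.5 + 8 + 2.5 = 60.5
W- = 5.5 + 4 + 8 = 17.5
(Check: W+ + W- = 78 should equal n(n+1)/2 = 78.)
Step 4: Test statistic W = min(W+, W-) = 17.5.
Step 5: Ties in |d|, so use the tie-corrected normal approximation.
        E[W] = n(n+1)/4 = 12*13/4 = 39.
        Tie groups: |d|=2 (t=2), |d|=5 (t=2), |d|=6 (t=3), |d|=7 (t=2); sum(t^3 - t) = 42.
        Var[W] = n(n+1)(2n+1)/24 - sum(t^3-t)/48 = 3900/24 - 42/48 = 161.625.
        z = (W - E[W]) / sqrt(Var[W]) = (17.5 - 39) / 12.7132 = -1.6912.
        Two-sided p = 2*Phi(z) = 0.090807.
Step 6: alpha = 0.05. fail to reject H0.

W+ = 60.5, W- = 17.5, W = min = 17.5, p = 0.090807, fail to reject H0.


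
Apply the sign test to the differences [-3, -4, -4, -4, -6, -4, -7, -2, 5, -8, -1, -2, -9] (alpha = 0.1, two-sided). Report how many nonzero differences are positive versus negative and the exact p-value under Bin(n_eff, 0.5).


Step 1: Discard zero differences. Original n = 13; n_eff = number of nonzero differences = 13.
Nonzero differences (with sign): -3, -4, -4, -4, -6, -4, -7, -2, +5, -8, -1, -2, -9
Step 2: Count signs: positive = 1, negative = 12.
Step 3: Under H0: P(positive) = 0.5, so the number of positives S ~ Bin(13, 0.5).
Step 4: Two-sided exact p-value = sum of Bin(13,0.5) probabilities at or below the observed probability = 0.003418.
Step 5: alpha = 0.1. reject H0.

n_eff = 13, pos = 1, neg = 12, p = 0.003418, reject H0.


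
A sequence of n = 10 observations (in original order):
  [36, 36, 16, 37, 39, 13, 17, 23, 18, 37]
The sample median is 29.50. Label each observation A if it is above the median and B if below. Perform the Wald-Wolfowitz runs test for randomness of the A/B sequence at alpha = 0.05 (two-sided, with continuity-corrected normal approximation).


Step 1: Compute median = 29.50; label A = above, B = below.
Labels in order: AABAABBBBA  (n_A = 5, n_B = 5)
Step 2: Count runs R = 5.
Step 3: Under H0 (random ordering), E[R] = 2*n_A*n_B/(n_A+n_B) + 1 = 2*5*5/10 + 1 = 6.0000.
        Var[R] = 2*n_A*n_B*(2*n_A*n_B - n_A - n_B) / ((n_A+n_B)^2 * (n_A+n_B-1)) = 2000/900 = 2.2222.
        SD[R] = 1.4907.
Step 4: Continuity-corrected z = (R + 0.5 - E[R]) / SD[R] = (5 + 0.5 - 6.0000) / 1.4907 = -0.3354.
Step 5: Two-sided p-value via normal approximation = 2*(1 - Phi(|z|)) = 0.737316.
Step 6: alpha = 0.05. fail to reject H0.

R = 5, z = -0.3354, p = 0.737316, fail to reject H0.


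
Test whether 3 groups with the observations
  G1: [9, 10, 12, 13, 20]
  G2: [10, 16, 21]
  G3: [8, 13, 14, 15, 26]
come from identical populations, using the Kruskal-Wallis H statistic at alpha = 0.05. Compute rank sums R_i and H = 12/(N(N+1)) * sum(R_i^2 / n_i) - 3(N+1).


Step 1: Combine all N = 13 observations and assign midranks.
sorted (value, group, rank): (8,G3,1), (9,G1,2), (10,G1,3.5), (10,G2,3.5), (12,G1,5), (13,G1,6.5), (13,G3,6.5), (14,G3,8), (15,G3,9), (16,G2,10), (20,G1,11), (21,G2,12), (26,G3,13)
Step 2: Sum ranks within each group.
R_1 = 28 (n_1 = 5)
R_2 = 25.5 (n_2 = 3)
R_3 = 37.5 (n_3 = 5)
Step 3: H = 12/(N(N+1)) * sum(R_i^2/n_i) - 3(N+1)
     = 12/(13*14) * (28^2/5 + 25.5^2/3 + 37.5^2/5) - 3*14
     = 0.065934 * 654.8 - 42
     = 1.173626.
Step 4: Ties present; correction factor C = 1 - 12/(13^3 - 13) = 0.994505. Corrected H = 1.173626 / 0.994505 = 1.180110.
Step 5: Under H0, H ~ chi^2(2); p-value = 0.554297.
Step 6: alpha = 0.05. fail to reject H0.

H = 1.1801, df = 2, p = 0.554297, fail to reject H0.


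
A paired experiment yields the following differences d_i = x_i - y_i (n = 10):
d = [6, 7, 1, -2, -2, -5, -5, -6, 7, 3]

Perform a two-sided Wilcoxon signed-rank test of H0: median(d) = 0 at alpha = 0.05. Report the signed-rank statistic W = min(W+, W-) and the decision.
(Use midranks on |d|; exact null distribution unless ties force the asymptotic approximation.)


Step 1: Drop any zero differences (none here) and take |d_i|.
|d| = [6, 7, 1, 2, 2, 5, 5, 6, 7, 3]
Step 2: Midrank |d_i| (ties get averaged ranks).
ranks: |6|->7.5, |7|->9.5, |1|->1, |2|->2.5, |2|->2.5, |5|->5.5, |5|->5.5, |6|->7.5, |7|->9.5, |3|->4
Step 3: Attach original signs; sum ranks with positive sign and with negative sign.
W+ = 7.5 + 9.5 + 1 + 9.5 + 4 = 31.5
W- = 2.5 + 2.5 + 5.5 + 5.5 + 7.5 = 23.5
(Check: W+ + W- = 55 should equal n(n+1)/2 = 55.)
Step 4: Test statistic W = min(W+, W-) = 23.5.
Step 5: Ties in |d|, so use the tie-corrected normal approximation.
        E[W] = n(n+1)/4 = 10*11/4 = 27.5.
        Tie groups: |d|=2 (t=2), |d|=5 (t=2), |d|=6 (t=2), |d|=7 (t=2); sum(t^3 - t) = 24.
        Var[W] = n(n+1)(2n+1)/24 - sum(t^3-t)/48 = 2310/24 - 24/48 = 95.75.
        z = (W - E[W]) / sqrt(Var[W]) = (23.5 - 27.5) / 9.7852 = -0.4088.
        Two-sided p = 2*Phi(z) = 0.682700.
Step 6: alpha = 0.05. fail to reject H0.

W+ = 31.5, W- = 23.5, W = min = 23.5, p = 0.682700, fail to reject H0.


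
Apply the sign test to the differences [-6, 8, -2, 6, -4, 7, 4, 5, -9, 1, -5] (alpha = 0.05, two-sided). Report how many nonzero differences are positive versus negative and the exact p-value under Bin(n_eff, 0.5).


Step 1: Discard zero differences. Original n = 11; n_eff = number of nonzero differences = 11.
Nonzero differences (with sign): -6, +8, -2, +6, -4, +7, +4, +5, -9, +1, -5
Step 2: Count signs: positive = 6, negative = 5.
Step 3: Under H0: P(positive) = 0.5, so the number of positives S ~ Bin(11, 0.5).
Step 4: Two-sided exact p-value = sum of Bin(11,0.5) probabilities at or below the observed probability = 1.000000.
Step 5: alpha = 0.05. fail to reject H0.

n_eff = 11, pos = 6, neg = 5, p = 1.000000, fail to reject H0.


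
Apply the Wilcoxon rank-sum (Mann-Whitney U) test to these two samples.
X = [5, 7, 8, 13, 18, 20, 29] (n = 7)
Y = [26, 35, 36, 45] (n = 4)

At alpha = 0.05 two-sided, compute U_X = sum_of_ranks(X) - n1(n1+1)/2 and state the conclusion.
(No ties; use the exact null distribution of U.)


Step 1: Combine and sort all 11 observations; assign midranks.
sorted (value, group): (5,X), (7,X), (8,X), (13,X), (18,X), (20,X), (26,Y), (29,X), (35,Y), (36,Y), (45,Y)
ranks: 5->1, 7->2, 8->3, 13->4, 18->5, 20->6, 26->7, 29->8, 35->9, 36->10, 45->11
Step 2: Rank sum for X: R1 = 1 + 2 + 3 + 4 + 5 + 6 + 8 = 29.
Step 3: U_X = R1 - n1(n1+1)/2 = 29 - 7*8/2 = 29 - 28 = 1.
       U_Y = n1*n2 - U_X = 28 - 1 = 27.
Step 4: No ties, so the exact null distribution of U (based on enumerating the C(11,7) = 330 equally likely rank assignments) gives the two-sided p-value.
Step 5: p-value = 0.012121; compare to alpha = 0.05. reject H0.

U_X = 1, p = 0.012121, reject H0 at alpha = 0.05.


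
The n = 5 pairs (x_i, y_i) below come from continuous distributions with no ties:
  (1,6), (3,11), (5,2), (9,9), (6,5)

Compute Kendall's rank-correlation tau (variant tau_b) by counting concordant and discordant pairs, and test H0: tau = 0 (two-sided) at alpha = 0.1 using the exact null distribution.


Step 1: Enumerate the 10 unordered pairs (i,j) with i<j and classify each by sign(x_j-x_i) * sign(y_j-y_i).
  (1,2):dx=+2,dy=+5->C; (1,3):dx=+4,dy=-4->D; (1,4):dx=+8,dy=+3->C; (1,5):dx=+5,dy=-1->D
  (2,3):dx=+2,dy=-9->D; (2,4):dx=+6,dy=-2->D; (2,5):dx=+3,dy=-6->D; (3,4):dx=+4,dy=+7->C
  (3,5):dx=+1,dy=+3->C; (4,5):dx=-3,dy=-4->C
Step 2: C = 5, D = 5, total pairs = 10.
Step 3: tau = (C - D)/(n(n-1)/2) = (5 - 5)/10 = 0.000000.
Step 4: Exact two-sided p-value (enumerate n! = 120 permutations of y under H0): p = 1.000000.
Step 5: alpha = 0.1. fail to reject H0.

tau_b = 0.0000 (C=5, D=5), p = 1.000000, fail to reject H0.


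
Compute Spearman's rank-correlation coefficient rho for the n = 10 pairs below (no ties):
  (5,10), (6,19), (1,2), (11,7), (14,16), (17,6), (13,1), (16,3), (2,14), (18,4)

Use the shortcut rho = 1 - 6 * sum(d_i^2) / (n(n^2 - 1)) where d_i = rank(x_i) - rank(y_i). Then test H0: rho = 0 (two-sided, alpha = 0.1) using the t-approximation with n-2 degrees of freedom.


Step 1: Rank x and y separately (midranks; no ties here).
rank(x): 5->3, 6->4, 1->1, 11->5, 14->7, 17->9, 13->6, 16->8, 2->2, 18->10
rank(y): 10->7, 19->10, 2->2, 7->6, 16->9, 6->5, 1->1, 3->3, 14->8, 4->4
Step 2: d_i = R_x(i) - R_y(i); compute d_i^2.
  (3-7)^2=16, (4-10)^2=36, (1-2)^2=1, (5-6)^2=1, (7-9)^2=4, (9-5)^2=16, (6-1)^2=25, (8-3)^2=25, (2-8)^2=36, (10-4)^2=36
sum(d^2) = 196.
Step 3: rho = 1 - 6*196 / (10*(10^2 - 1)) = 1 - 1176/990 = -0.187879.
Step 4: Under H0, t = rho * sqrt((n-2)/(1-rho^2)) = -0.5410 ~ t(8).
Step 5: Two-sided p-value from the t-distribution with 8 df = 0.603218.
Step 6: alpha = 0.1. fail to reject H0.

rho = -0.1879, p = 0.603218, fail to reject H0 at alpha = 0.1.


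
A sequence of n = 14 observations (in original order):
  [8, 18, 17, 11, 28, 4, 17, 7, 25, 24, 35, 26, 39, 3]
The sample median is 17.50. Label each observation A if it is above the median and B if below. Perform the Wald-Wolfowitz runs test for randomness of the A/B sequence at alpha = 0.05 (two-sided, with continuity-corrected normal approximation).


Step 1: Compute median = 17.50; label A = above, B = below.
Labels in order: BABBABBBAAAAAB  (n_A = 7, n_B = 7)
Step 2: Count runs R = 7.
Step 3: Under H0 (random ordering), E[R] = 2*n_A*n_B/(n_A+n_B) + 1 = 2*7*7/14 + 1 = 8.0000.
        Var[R] = 2*n_A*n_B*(2*n_A*n_B - n_A - n_B) / ((n_A+n_B)^2 * (n_A+n_B-1)) = 8232/2548 = 3.2308.
        SD[R] = 1.7974.
Step 4: Continuity-corrected z = (R + 0.5 - E[R]) / SD[R] = (7 + 0.5 - 8.0000) / 1.7974 = -0.2782.
Step 5: Two-sided p-value via normal approximation = 2*(1 - Phi(|z|)) = 0.780879.
Step 6: alpha = 0.05. fail to reject H0.

R = 7, z = -0.2782, p = 0.780879, fail to reject H0.


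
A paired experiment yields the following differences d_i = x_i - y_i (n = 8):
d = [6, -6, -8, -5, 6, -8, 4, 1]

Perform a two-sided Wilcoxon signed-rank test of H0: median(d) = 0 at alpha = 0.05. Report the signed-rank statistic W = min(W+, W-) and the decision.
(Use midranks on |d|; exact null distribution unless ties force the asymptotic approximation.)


Step 1: Drop any zero differences (none here) and take |d_i|.
|d| = [6, 6, 8, 5, 6, 8, 4, 1]
Step 2: Midrank |d_i| (ties get averaged ranks).
ranks: |6|->5, |6|->5, |8|->7.5, |5|->3, |6|->5, |8|->7.5, |4|->2, |1|->1
Step 3: Attach original signs; sum ranks with positive sign and with negative sign.
W+ = 5 + 5 + 2 + 1 = 13
W- = 5 + 7.5 + 3 + 7.5 = 23
(Check: W+ + W- = 36 should equal n(n+1)/2 = 36.)
Step 4: Test statistic W = min(W+, W-) = 13.
Step 5: Ties in |d|, so use the tie-corrected normal approximation.
        E[W] = n(n+1)/4 = 8*9/4 = 18.
        Tie groups: |d|=6 (t=3), |d|=8 (t=2); sum(t^3 - t) = 30.
        Var[W] = n(n+1)(2n+1)/24 - sum(t^3-t)/48 = 1224/24 - 30/48 = 50.375.
        z = (W - E[W]) / sqrt(Var[W]) = (13 - 18) / 7.0975 = -0.7045.
        Two-sided p = 2*Phi(z) = 0.481140.
Step 6: alpha = 0.05. fail to reject H0.

W+ = 13, W- = 23, W = min = 13, p = 0.481140, fail to reject H0.


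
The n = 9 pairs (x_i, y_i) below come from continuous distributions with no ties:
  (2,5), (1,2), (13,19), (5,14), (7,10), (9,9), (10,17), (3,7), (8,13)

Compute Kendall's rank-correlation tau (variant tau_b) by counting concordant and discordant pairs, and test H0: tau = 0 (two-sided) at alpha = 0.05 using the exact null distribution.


Step 1: Enumerate the 36 unordered pairs (i,j) with i<j and classify each by sign(x_j-x_i) * sign(y_j-y_i).
  (1,2):dx=-1,dy=-3->C; (1,3):dx=+11,dy=+14->C; (1,4):dx=+3,dy=+9->C; (1,5):dx=+5,dy=+5->C
  (1,6):dx=+7,dy=+4->C; (1,7):dx=+8,dy=+12->C; (1,8):dx=+1,dy=+2->C; (1,9):dx=+6,dy=+8->C
  (2,3):dx=+12,dy=+17->C; (2,4):dx=+4,dy=+12->C; (2,5):dx=+6,dy=+8->C; (2,6):dx=+8,dy=+7->C
  (2,7):dx=+9,dy=+15->C; (2,8):dx=+2,dy=+5->C; (2,9):dx=+7,dy=+11->C; (3,4):dx=-8,dy=-5->C
  (3,5):dx=-6,dy=-9->C; (3,6):dx=-4,dy=-10->C; (3,7):dx=-3,dy=-2->C; (3,8):dx=-10,dy=-12->C
  (3,9):dx=-5,dy=-6->C; (4,5):dx=+2,dy=-4->D; (4,6):dx=+4,dy=-5->D; (4,7):dx=+5,dy=+3->C
  (4,8):dx=-2,dy=-7->C; (4,9):dx=+3,dy=-1->D; (5,6):dx=+2,dy=-1->D; (5,7):dx=+3,dy=+7->C
  (5,8):dx=-4,dy=-3->C; (5,9):dx=+1,dy=+3->C; (6,7):dx=+1,dy=+8->C; (6,8):dx=-6,dy=-2->C
  (6,9):dx=-1,dy=+4->D; (7,8):dx=-7,dy=-10->C; (7,9):dx=-2,dy=-4->C; (8,9):dx=+5,dy=+6->C
Step 2: C = 31, D = 5, total pairs = 36.
Step 3: tau = (C - D)/(n(n-1)/2) = (31 - 5)/36 = 0.722222.
Step 4: Exact two-sided p-value (enumerate n! = 362880 permutations of y under H0): p = 0.005886.
Step 5: alpha = 0.05. reject H0.

tau_b = 0.7222 (C=31, D=5), p = 0.005886, reject H0.


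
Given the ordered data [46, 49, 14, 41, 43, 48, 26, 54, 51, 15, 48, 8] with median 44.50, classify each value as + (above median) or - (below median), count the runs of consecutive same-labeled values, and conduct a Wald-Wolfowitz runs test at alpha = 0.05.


Step 1: Compute median = 44.50; label A = above, B = below.
Labels in order: AABBBABAABAB  (n_A = 6, n_B = 6)
Step 2: Count runs R = 8.
Step 3: Under H0 (random ordering), E[R] = 2*n_A*n_B/(n_A+n_B) + 1 = 2*6*6/12 + 1 = 7.0000.
        Var[R] = 2*n_A*n_B*(2*n_A*n_B - n_A - n_B) / ((n_A+n_B)^2 * (n_A+n_B-1)) = 4320/1584 = 2.7273.
        SD[R] = 1.6514.
Step 4: Continuity-corrected z = (R - 0.5 - E[R]) / SD[R] = (8 - 0.5 - 7.0000) / 1.6514 = 0.3028.
Step 5: Two-sided p-value via normal approximation = 2*(1 - Phi(|z|)) = 0.762069.
Step 6: alpha = 0.05. fail to reject H0.

R = 8, z = 0.3028, p = 0.762069, fail to reject H0.


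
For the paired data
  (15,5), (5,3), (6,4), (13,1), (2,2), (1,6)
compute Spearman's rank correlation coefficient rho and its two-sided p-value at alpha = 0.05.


Step 1: Rank x and y separately (midranks; no ties here).
rank(x): 15->6, 5->3, 6->4, 13->5, 2->2, 1->1
rank(y): 5->5, 3->3, 4->4, 1->1, 2->2, 6->6
Step 2: d_i = R_x(i) - R_y(i); compute d_i^2.
  (6-5)^2=1, (3-3)^2=0, (4-4)^2=0, (5-1)^2=16, (2-2)^2=0, (1-6)^2=25
sum(d^2) = 42.
Step 3: rho = 1 - 6*42 / (6*(6^2 - 1)) = 1 - 252/210 = -0.200000.
Step 4: Under H0, t = rho * sqrt((n-2)/(1-rho^2)) = -0.4082 ~ t(4).
Step 5: Two-sided p-value from the t-distribution with 4 df = 0.704000.
Step 6: alpha = 0.05. fail to reject H0.

rho = -0.2000, p = 0.704000, fail to reject H0 at alpha = 0.05.


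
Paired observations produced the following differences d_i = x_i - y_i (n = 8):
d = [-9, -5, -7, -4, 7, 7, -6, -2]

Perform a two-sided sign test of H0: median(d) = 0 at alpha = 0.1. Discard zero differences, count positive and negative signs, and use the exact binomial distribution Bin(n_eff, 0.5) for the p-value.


Step 1: Discard zero differences. Original n = 8; n_eff = number of nonzero differences = 8.
Nonzero differences (with sign): -9, -5, -7, -4, +7, +7, -6, -2
Step 2: Count signs: positive = 2, negative = 6.
Step 3: Under H0: P(positive) = 0.5, so the number of positives S ~ Bin(8, 0.5).
Step 4: Two-sided exact p-value = sum of Bin(8,0.5) probabilities at or below the observed probability = 0.289062.
Step 5: alpha = 0.1. fail to reject H0.

n_eff = 8, pos = 2, neg = 6, p = 0.289062, fail to reject H0.


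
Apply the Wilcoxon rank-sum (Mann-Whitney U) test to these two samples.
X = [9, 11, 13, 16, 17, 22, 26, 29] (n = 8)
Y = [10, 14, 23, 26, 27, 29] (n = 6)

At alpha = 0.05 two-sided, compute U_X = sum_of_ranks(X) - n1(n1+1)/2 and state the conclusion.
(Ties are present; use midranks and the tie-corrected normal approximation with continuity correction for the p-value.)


Step 1: Combine and sort all 14 observations; assign midranks.
sorted (value, group): (9,X), (10,Y), (11,X), (13,X), (14,Y), (16,X), (17,X), (22,X), (23,Y), (26,X), (26,Y), (27,Y), (29,X), (29,Y)
ranks: 9->1, 10->2, 11->3, 13->4, 14->5, 16->6, 17->7, 22->8, 23->9, 26->10.5, 26->10.5, 27->12, 29->13.5, 29->13.5
Step 2: Rank sum for X: R1 = 1 + 3 + 4 + 6 + 7 + 8 + 10.5 + 13.5 = 53.
Step 3: U_X = R1 - n1(n1+1)/2 = 53 - 8*9/2 = 53 - 36 = 17.
       U_Y = n1*n2 - U_X = 48 - 17 = 31.
Step 4: Ties are present, so use the tie-corrected normal approximation (with continuity correction) for the p-value.
Step 5: p-value = 0.400350; compare to alpha = 0.05. fail to reject H0.

U_X = 17, p = 0.400350, fail to reject H0 at alpha = 0.05.


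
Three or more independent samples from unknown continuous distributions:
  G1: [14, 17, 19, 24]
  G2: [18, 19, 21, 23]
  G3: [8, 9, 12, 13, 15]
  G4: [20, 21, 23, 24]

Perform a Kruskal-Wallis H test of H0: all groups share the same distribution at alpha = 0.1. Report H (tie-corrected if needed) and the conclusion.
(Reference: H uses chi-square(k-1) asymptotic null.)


Step 1: Combine all N = 17 observations and assign midranks.
sorted (value, group, rank): (8,G3,1), (9,G3,2), (12,G3,3), (13,G3,4), (14,G1,5), (15,G3,6), (17,G1,7), (18,G2,8), (19,G1,9.5), (19,G2,9.5), (20,G4,11), (21,G2,12.5), (21,G4,12.5), (23,G2,14.5), (23,G4,14.5), (24,G1,16.5), (24,G4,16.5)
Step 2: Sum ranks within each group.
R_1 = 38 (n_1 = 4)
R_2 = 44.5 (n_2 = 4)
R_3 = 16 (n_3 = 5)
R_4 = 54.5 (n_4 = 4)
Step 3: H = 12/(N(N+1)) * sum(R_i^2/n_i) - 3(N+1)
     = 12/(17*18) * (38^2/4 + 44.5^2/4 + 16^2/5 + 54.5^2/4) - 3*18
     = 0.039216 * 1649.83 - 54
     = 10.699020.
Step 4: Ties present; correction factor C = 1 - 24/(17^3 - 17) = 0.995098. Corrected H = 10.699020 / 0.995098 = 10.751724.
Step 5: Under H0, H ~ chi^2(3); p-value = 0.013147.
Step 6: alpha = 0.1. reject H0.

H = 10.7517, df = 3, p = 0.013147, reject H0.


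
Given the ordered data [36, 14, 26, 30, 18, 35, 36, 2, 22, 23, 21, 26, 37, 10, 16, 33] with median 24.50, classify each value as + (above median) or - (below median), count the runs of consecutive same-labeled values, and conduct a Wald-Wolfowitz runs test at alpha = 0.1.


Step 1: Compute median = 24.50; label A = above, B = below.
Labels in order: ABAABAABBBBAABBA  (n_A = 8, n_B = 8)
Step 2: Count runs R = 9.
Step 3: Under H0 (random ordering), E[R] = 2*n_A*n_B/(n_A+n_B) + 1 = 2*8*8/16 + 1 = 9.0000.
        Var[R] = 2*n_A*n_B*(2*n_A*n_B - n_A - n_B) / ((n_A+n_B)^2 * (n_A+n_B-1)) = 14336/3840 = 3.7333.
        SD[R] = 1.9322.
Step 4: R = E[R], so z = 0 with no continuity correction.
Step 5: Two-sided p-value via normal approximation = 2*(1 - Phi(|z|)) = 1.000000.
Step 6: alpha = 0.1. fail to reject H0.

R = 9, z = 0.0000, p = 1.000000, fail to reject H0.


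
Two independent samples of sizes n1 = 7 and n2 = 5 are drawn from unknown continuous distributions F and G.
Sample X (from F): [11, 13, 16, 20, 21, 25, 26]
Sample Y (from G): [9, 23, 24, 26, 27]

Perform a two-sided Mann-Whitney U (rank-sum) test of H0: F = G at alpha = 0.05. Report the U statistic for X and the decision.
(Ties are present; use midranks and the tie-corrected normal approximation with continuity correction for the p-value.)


Step 1: Combine and sort all 12 observations; assign midranks.
sorted (value, group): (9,Y), (11,X), (13,X), (16,X), (20,X), (21,X), (23,Y), (24,Y), (25,X), (26,X), (26,Y), (27,Y)
ranks: 9->1, 11->2, 13->3, 16->4, 20->5, 21->6, 23->7, 24->8, 25->9, 26->10.5, 26->10.5, 27->12
Step 2: Rank sum for X: R1 = 2 + 3 + 4 + 5 + 6 + 9 + 10.5 = 39.5.
Step 3: U_X = R1 - n1(n1+1)/2 = 39.5 - 7*8/2 = 39.5 - 28 = 11.5.
       U_Y = n1*n2 - U_X = 35 - 11.5 = 23.5.
Step 4: Ties are present, so use the tie-corrected normal approximation (with continuity correction) for the p-value.
Step 5: p-value = 0.370914; compare to alpha = 0.05. fail to reject H0.

U_X = 11.5, p = 0.370914, fail to reject H0 at alpha = 0.05.


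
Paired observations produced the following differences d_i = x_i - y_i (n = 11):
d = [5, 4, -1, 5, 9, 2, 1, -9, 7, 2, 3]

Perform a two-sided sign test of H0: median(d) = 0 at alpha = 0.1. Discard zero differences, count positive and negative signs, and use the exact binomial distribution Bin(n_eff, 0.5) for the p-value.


Step 1: Discard zero differences. Original n = 11; n_eff = number of nonzero differences = 11.
Nonzero differences (with sign): +5, +4, -1, +5, +9, +2, +1, -9, +7, +2, +3
Step 2: Count signs: positive = 9, negative = 2.
Step 3: Under H0: P(positive) = 0.5, so the number of positives S ~ Bin(11, 0.5).
Step 4: Two-sided exact p-value = sum of Bin(11,0.5) probabilities at or below the observed probability = 0.065430.
Step 5: alpha = 0.1. reject H0.

n_eff = 11, pos = 9, neg = 2, p = 0.065430, reject H0.


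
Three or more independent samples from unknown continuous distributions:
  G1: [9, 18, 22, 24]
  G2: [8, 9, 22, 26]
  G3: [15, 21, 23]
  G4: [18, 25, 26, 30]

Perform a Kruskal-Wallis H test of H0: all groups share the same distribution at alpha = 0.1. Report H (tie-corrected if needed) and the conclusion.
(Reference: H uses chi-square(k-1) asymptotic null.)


Step 1: Combine all N = 15 observations and assign midranks.
sorted (value, group, rank): (8,G2,1), (9,G1,2.5), (9,G2,2.5), (15,G3,4), (18,G1,5.5), (18,G4,5.5), (21,G3,7), (22,G1,8.5), (22,G2,8.5), (23,G3,10), (24,G1,11), (25,G4,12), (26,G2,13.5), (26,G4,13.5), (30,G4,15)
Step 2: Sum ranks within each group.
R_1 = 27.5 (n_1 = 4)
R_2 = 25.5 (n_2 = 4)
R_3 = 21 (n_3 = 3)
R_4 = 46 (n_4 = 4)
Step 3: H = 12/(N(N+1)) * sum(R_i^2/n_i) - 3(N+1)
     = 12/(15*16) * (27.5^2/4 + 25.5^2/4 + 21^2/3 + 46^2/4) - 3*16
     = 0.050000 * 1027.62 - 48
     = 3.381250.
Step 4: Ties present; correction factor C = 1 - 24/(15^3 - 15) = 0.992857. Corrected H = 3.381250 / 0.992857 = 3.405576.
Step 5: Under H0, H ~ chi^2(3); p-value = 0.333217.
Step 6: alpha = 0.1. fail to reject H0.

H = 3.4056, df = 3, p = 0.333217, fail to reject H0.


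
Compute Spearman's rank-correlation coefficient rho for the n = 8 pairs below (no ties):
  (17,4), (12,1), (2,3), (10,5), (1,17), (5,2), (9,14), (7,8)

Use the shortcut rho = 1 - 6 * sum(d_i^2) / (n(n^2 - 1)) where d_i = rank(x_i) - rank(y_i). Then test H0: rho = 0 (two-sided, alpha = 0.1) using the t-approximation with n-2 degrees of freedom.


Step 1: Rank x and y separately (midranks; no ties here).
rank(x): 17->8, 12->7, 2->2, 10->6, 1->1, 5->3, 9->5, 7->4
rank(y): 4->4, 1->1, 3->3, 5->5, 17->8, 2->2, 14->7, 8->6
Step 2: d_i = R_x(i) - R_y(i); compute d_i^2.
  (8-4)^2=16, (7-1)^2=36, (2-3)^2=1, (6-5)^2=1, (1-8)^2=49, (3-2)^2=1, (5-7)^2=4, (4-6)^2=4
sum(d^2) = 112.
Step 3: rho = 1 - 6*112 / (8*(8^2 - 1)) = 1 - 672/504 = -0.333333.
Step 4: Under H0, t = rho * sqrt((n-2)/(1-rho^2)) = -0.8660 ~ t(6).
Step 5: Two-sided p-value from the t-distribution with 6 df = 0.419753.
Step 6: alpha = 0.1. fail to reject H0.

rho = -0.3333, p = 0.419753, fail to reject H0 at alpha = 0.1.


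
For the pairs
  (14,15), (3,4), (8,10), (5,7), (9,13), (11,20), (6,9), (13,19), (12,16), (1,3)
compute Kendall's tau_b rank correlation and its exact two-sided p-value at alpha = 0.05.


Step 1: Enumerate the 45 unordered pairs (i,j) with i<j and classify each by sign(x_j-x_i) * sign(y_j-y_i).
  (1,2):dx=-11,dy=-11->C; (1,3):dx=-6,dy=-5->C; (1,4):dx=-9,dy=-8->C; (1,5):dx=-5,dy=-2->C
  (1,6):dx=-3,dy=+5->D; (1,7):dx=-8,dy=-6->C; (1,8):dx=-1,dy=+4->D; (1,9):dx=-2,dy=+1->D
  (1,10):dx=-13,dy=-12->C; (2,3):dx=+5,dy=+6->C; (2,4):dx=+2,dy=+3->C; (2,5):dx=+6,dy=+9->C
  (2,6):dx=+8,dy=+16->C; (2,7):dx=+3,dy=+5->C; (2,8):dx=+10,dy=+15->C; (2,9):dx=+9,dy=+12->C
  (2,10):dx=-2,dy=-1->C; (3,4):dx=-3,dy=-3->C; (3,5):dx=+1,dy=+3->C; (3,6):dx=+3,dy=+10->C
  (3,7):dx=-2,dy=-1->C; (3,8):dx=+5,dy=+9->C; (3,9):dx=+4,dy=+6->C; (3,10):dx=-7,dy=-7->C
  (4,5):dx=+4,dy=+6->C; (4,6):dx=+6,dy=+13->C; (4,7):dx=+1,dy=+2->C; (4,8):dx=+8,dy=+12->C
  (4,9):dx=+7,dy=+9->C; (4,10):dx=-4,dy=-4->C; (5,6):dx=+2,dy=+7->C; (5,7):dx=-3,dy=-4->C
  (5,8):dx=+4,dy=+6->C; (5,9):dx=+3,dy=+3->C; (5,10):dx=-8,dy=-10->C; (6,7):dx=-5,dy=-11->C
  (6,8):dx=+2,dy=-1->D; (6,9):dx=+1,dy=-4->D; (6,10):dx=-10,dy=-17->C; (7,8):dx=+7,dy=+10->C
  (7,9):dx=+6,dy=+7->C; (7,10):dx=-5,dy=-6->C; (8,9):dx=-1,dy=-3->C; (8,10):dx=-12,dy=-16->C
  (9,10):dx=-11,dy=-13->C
Step 2: C = 40, D = 5, total pairs = 45.
Step 3: tau = (C - D)/(n(n-1)/2) = (40 - 5)/45 = 0.777778.
Step 4: Exact two-sided p-value (enumerate n! = 3628800 permutations of y under H0): p = 0.000946.
Step 5: alpha = 0.05. reject H0.

tau_b = 0.7778 (C=40, D=5), p = 0.000946, reject H0.


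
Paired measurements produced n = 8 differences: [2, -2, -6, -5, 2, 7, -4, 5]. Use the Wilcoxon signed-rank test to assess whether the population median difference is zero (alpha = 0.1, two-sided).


Step 1: Drop any zero differences (none here) and take |d_i|.
|d| = [2, 2, 6, 5, 2, 7, 4, 5]
Step 2: Midrank |d_i| (ties get averaged ranks).
ranks: |2|->2, |2|->2, |6|->7, |5|->5.5, |2|->2, |7|->8, |4|->4, |5|->5.5
Step 3: Attach original signs; sum ranks with positive sign and with negative sign.
W+ = 2 + 2 + 8 + 5.5 = 17.5
W- = 2 + 7 + 5.5 + 4 = 18.5
(Check: W+ + W- = 36 should equal n(n+1)/2 = 36.)
Step 4: Test statistic W = min(W+, W-) = 17.5.
Step 5: Ties in |d|, so use the tie-corrected normal approximation.
        E[W] = n(n+1)/4 = 8*9/4 = 18.
        Tie groups: |d|=2 (t=3), |d|=5 (t=2); sum(t^3 - t) = 30.
        Var[W] = n(n+1)(2n+1)/24 - sum(t^3-t)/48 = 1224/24 - 30/48 = 50.375.
        z = (W - E[W]) / sqrt(Var[W]) = (17.5 - 18) / 7.0975 = -0.0704.
        Two-sided p = 2*Phi(z) = 0.943838.
Step 6: alpha = 0.1. fail to reject H0.

W+ = 17.5, W- = 18.5, W = min = 17.5, p = 0.943838, fail to reject H0.


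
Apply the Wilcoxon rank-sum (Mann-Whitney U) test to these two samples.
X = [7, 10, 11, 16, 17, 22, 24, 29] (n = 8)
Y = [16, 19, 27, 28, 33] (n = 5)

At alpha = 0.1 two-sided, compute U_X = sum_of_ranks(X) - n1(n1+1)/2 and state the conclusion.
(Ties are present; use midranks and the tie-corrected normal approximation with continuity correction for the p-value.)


Step 1: Combine and sort all 13 observations; assign midranks.
sorted (value, group): (7,X), (10,X), (11,X), (16,X), (16,Y), (17,X), (19,Y), (22,X), (24,X), (27,Y), (28,Y), (29,X), (33,Y)
ranks: 7->1, 10->2, 11->3, 16->4.5, 16->4.5, 17->6, 19->7, 22->8, 24->9, 27->10, 28->11, 29->12, 33->13
Step 2: Rank sum for X: R1 = 1 + 2 + 3 + 4.5 + 6 + 8 + 9 + 12 = 45.5.
Step 3: U_X = R1 - n1(n1+1)/2 = 45.5 - 8*9/2 = 45.5 - 36 = 9.5.
       U_Y = n1*n2 - U_X = 40 - 9.5 = 30.5.
Step 4: Ties are present, so use the tie-corrected normal approximation (with continuity correction) for the p-value.
Step 5: p-value = 0.142685; compare to alpha = 0.1. fail to reject H0.

U_X = 9.5, p = 0.142685, fail to reject H0 at alpha = 0.1.


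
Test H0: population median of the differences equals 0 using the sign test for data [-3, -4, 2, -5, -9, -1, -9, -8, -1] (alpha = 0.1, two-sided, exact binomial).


Step 1: Discard zero differences. Original n = 9; n_eff = number of nonzero differences = 9.
Nonzero differences (with sign): -3, -4, +2, -5, -9, -1, -9, -8, -1
Step 2: Count signs: positive = 1, negative = 8.
Step 3: Under H0: P(positive) = 0.5, so the number of positives S ~ Bin(9, 0.5).
Step 4: Two-sided exact p-value = sum of Bin(9,0.5) probabilities at or below the observed probability = 0.039062.
Step 5: alpha = 0.1. reject H0.

n_eff = 9, pos = 1, neg = 8, p = 0.039062, reject H0.


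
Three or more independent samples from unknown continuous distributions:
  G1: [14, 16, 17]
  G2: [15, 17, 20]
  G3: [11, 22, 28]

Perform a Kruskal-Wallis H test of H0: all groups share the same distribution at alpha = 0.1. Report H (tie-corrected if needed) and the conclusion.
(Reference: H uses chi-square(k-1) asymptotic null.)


Step 1: Combine all N = 9 observations and assign midranks.
sorted (value, group, rank): (11,G3,1), (14,G1,2), (15,G2,3), (16,G1,4), (17,G1,5.5), (17,G2,5.5), (20,G2,7), (22,G3,8), (28,G3,9)
Step 2: Sum ranks within each group.
R_1 = 11.5 (n_1 = 3)
R_2 = 15.5 (n_2 = 3)
R_3 = 18 (n_3 = 3)
Step 3: H = 12/(N(N+1)) * sum(R_i^2/n_i) - 3(N+1)
     = 12/(9*10) * (11.5^2/3 + 15.5^2/3 + 18^2/3) - 3*10
     = 0.133333 * 232.167 - 30
     = 0.955556.
Step 4: Ties present; correction factor C = 1 - 6/(9^3 - 9) = 0.991667. Corrected H = 0.955556 / 0.991667 = 0.963585.
Step 5: Under H0, H ~ chi^2(2); p-value = 0.617675.
Step 6: alpha = 0.1. fail to reject H0.

H = 0.9636, df = 2, p = 0.617675, fail to reject H0.


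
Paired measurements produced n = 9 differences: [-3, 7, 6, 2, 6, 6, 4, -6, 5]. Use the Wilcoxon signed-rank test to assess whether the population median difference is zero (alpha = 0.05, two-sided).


Step 1: Drop any zero differences (none here) and take |d_i|.
|d| = [3, 7, 6, 2, 6, 6, 4, 6, 5]
Step 2: Midrank |d_i| (ties get averaged ranks).
ranks: |3|->2, |7|->9, |6|->6.5, |2|->1, |6|->6.5, |6|->6.5, |4|->3, |6|->6.5, |5|->4
Step 3: Attach original signs; sum ranks with positive sign and with negative sign.
W+ = 9 + 6.5 + 1 + 6.5 + 6.5 + 3 + 4 = 36.5
W- = 2 + 6.5 = 8.5
(Check: W+ + W- = 45 should equal n(n+1)/2 = 45.)
Step 4: Test statistic W = min(W+, W-) = 8.5.
Step 5: Ties in |d|, so use the tie-corrected normal approximation.
        E[W] = n(n+1)/4 = 9*10/4 = 22.5.
        Tie groups: |d|=6 (t=4); sum(t^3 - t) = 60.
        Var[W] = n(n+1)(2n+1)/24 - sum(t^3-t)/48 = 1710/24 - 60/48 = 70.
        z = (W - E[W]) / sqrt(Var[W]) = (8.5 - 22.5) / 8.3666 = -1.6733.
        Two-sided p = 2*Phi(z) = 0.094264.
Step 6: alpha = 0.05. fail to reject H0.

W+ = 36.5, W- = 8.5, W = min = 8.5, p = 0.094264, fail to reject H0.


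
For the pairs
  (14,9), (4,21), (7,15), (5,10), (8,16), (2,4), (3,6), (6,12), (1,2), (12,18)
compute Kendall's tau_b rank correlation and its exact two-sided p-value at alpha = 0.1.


Step 1: Enumerate the 45 unordered pairs (i,j) with i<j and classify each by sign(x_j-x_i) * sign(y_j-y_i).
  (1,2):dx=-10,dy=+12->D; (1,3):dx=-7,dy=+6->D; (1,4):dx=-9,dy=+1->D; (1,5):dx=-6,dy=+7->D
  (1,6):dx=-12,dy=-5->C; (1,7):dx=-11,dy=-3->C; (1,8):dx=-8,dy=+3->D; (1,9):dx=-13,dy=-7->C
  (1,10):dx=-2,dy=+9->D; (2,3):dx=+3,dy=-6->D; (2,4):dx=+1,dy=-11->D; (2,5):dx=+4,dy=-5->D
  (2,6):dx=-2,dy=-17->C; (2,7):dx=-1,dy=-15->C; (2,8):dx=+2,dy=-9->D; (2,9):dx=-3,dy=-19->C
  (2,10):dx=+8,dy=-3->D; (3,4):dx=-2,dy=-5->C; (3,5):dx=+1,dy=+1->C; (3,6):dx=-5,dy=-11->C
  (3,7):dx=-4,dy=-9->C; (3,8):dx=-1,dy=-3->C; (3,9):dx=-6,dy=-13->C; (3,10):dx=+5,dy=+3->C
  (4,5):dx=+3,dy=+6->C; (4,6):dx=-3,dy=-6->C; (4,7):dx=-2,dy=-4->C; (4,8):dx=+1,dy=+2->C
  (4,9):dx=-4,dy=-8->C; (4,10):dx=+7,dy=+8->C; (5,6):dx=-6,dy=-12->C; (5,7):dx=-5,dy=-10->C
  (5,8):dx=-2,dy=-4->C; (5,9):dx=-7,dy=-14->C; (5,10):dx=+4,dy=+2->C; (6,7):dx=+1,dy=+2->C
  (6,8):dx=+4,dy=+8->C; (6,9):dx=-1,dy=-2->C; (6,10):dx=+10,dy=+14->C; (7,8):dx=+3,dy=+6->C
  (7,9):dx=-2,dy=-4->C; (7,10):dx=+9,dy=+12->C; (8,9):dx=-5,dy=-10->C; (8,10):dx=+6,dy=+6->C
  (9,10):dx=+11,dy=+16->C
Step 2: C = 34, D = 11, total pairs = 45.
Step 3: tau = (C - D)/(n(n-1)/2) = (34 - 11)/45 = 0.511111.
Step 4: Exact two-sided p-value (enumerate n! = 3628800 permutations of y under H0): p = 0.046623.
Step 5: alpha = 0.1. reject H0.

tau_b = 0.5111 (C=34, D=11), p = 0.046623, reject H0.


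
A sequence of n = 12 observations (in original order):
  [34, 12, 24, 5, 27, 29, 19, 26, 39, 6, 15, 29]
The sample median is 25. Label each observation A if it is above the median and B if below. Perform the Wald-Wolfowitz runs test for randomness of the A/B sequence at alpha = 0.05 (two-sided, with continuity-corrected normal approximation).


Step 1: Compute median = 25; label A = above, B = below.
Labels in order: ABBBAABAABBA  (n_A = 6, n_B = 6)
Step 2: Count runs R = 7.
Step 3: Under H0 (random ordering), E[R] = 2*n_A*n_B/(n_A+n_B) + 1 = 2*6*6/12 + 1 = 7.0000.
        Var[R] = 2*n_A*n_B*(2*n_A*n_B - n_A - n_B) / ((n_A+n_B)^2 * (n_A+n_B-1)) = 4320/1584 = 2.7273.
        SD[R] = 1.6514.
Step 4: R = E[R], so z = 0 with no continuity correction.
Step 5: Two-sided p-value via normal approximation = 2*(1 - Phi(|z|)) = 1.000000.
Step 6: alpha = 0.05. fail to reject H0.

R = 7, z = 0.0000, p = 1.000000, fail to reject H0.


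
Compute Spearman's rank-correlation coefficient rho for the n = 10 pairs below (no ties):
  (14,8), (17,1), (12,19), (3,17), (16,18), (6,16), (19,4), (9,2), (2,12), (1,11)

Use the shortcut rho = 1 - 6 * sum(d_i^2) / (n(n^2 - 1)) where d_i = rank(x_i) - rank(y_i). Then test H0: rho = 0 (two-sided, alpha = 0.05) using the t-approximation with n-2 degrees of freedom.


Step 1: Rank x and y separately (midranks; no ties here).
rank(x): 14->7, 17->9, 12->6, 3->3, 16->8, 6->4, 19->10, 9->5, 2->2, 1->1
rank(y): 8->4, 1->1, 19->10, 17->8, 18->9, 16->7, 4->3, 2->2, 12->6, 11->5
Step 2: d_i = R_x(i) - R_y(i); compute d_i^2.
  (7-4)^2=9, (9-1)^2=64, (6-10)^2=16, (3-8)^2=25, (8-9)^2=1, (4-7)^2=9, (10-3)^2=49, (5-2)^2=9, (2-6)^2=16, (1-5)^2=16
sum(d^2) = 214.
Step 3: rho = 1 - 6*214 / (10*(10^2 - 1)) = 1 - 1284/990 = -0.296970.
Step 4: Under H0, t = rho * sqrt((n-2)/(1-rho^2)) = -0.8796 ~ t(8).
Step 5: Two-sided p-value from the t-distribution with 8 df = 0.404702.
Step 6: alpha = 0.05. fail to reject H0.

rho = -0.2970, p = 0.404702, fail to reject H0 at alpha = 0.05.


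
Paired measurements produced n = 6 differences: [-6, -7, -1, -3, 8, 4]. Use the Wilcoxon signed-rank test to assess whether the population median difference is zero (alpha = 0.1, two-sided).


Step 1: Drop any zero differences (none here) and take |d_i|.
|d| = [6, 7, 1, 3, 8, 4]
Step 2: Midrank |d_i| (ties get averaged ranks).
ranks: |6|->4, |7|->5, |1|->1, |3|->2, |8|->6, |4|->3
Step 3: Attach original signs; sum ranks with positive sign and with negative sign.
W+ = 6 + 3 = 9
W- = 4 + 5 + 1 + 2 = 12
(Check: W+ + W- = 21 should equal n(n+1)/2 = 21.)
Step 4: Test statistic W = min(W+, W-) = 9.
Step 5: No ties, so the exact null distribution over the 2^6 = 64 sign assignments gives the two-sided p-value = 0.843750.
Step 6: alpha = 0.1. fail to reject H0.

W+ = 9, W- = 12, W = min = 9, p = 0.843750, fail to reject H0.


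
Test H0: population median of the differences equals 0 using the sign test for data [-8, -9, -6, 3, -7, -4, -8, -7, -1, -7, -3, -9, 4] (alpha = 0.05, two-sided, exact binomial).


Step 1: Discard zero differences. Original n = 13; n_eff = number of nonzero differences = 13.
Nonzero differences (with sign): -8, -9, -6, +3, -7, -4, -8, -7, -1, -7, -3, -9, +4
Step 2: Count signs: positive = 2, negative = 11.
Step 3: Under H0: P(positive) = 0.5, so the number of positives S ~ Bin(13, 0.5).
Step 4: Two-sided exact p-value = sum of Bin(13,0.5) probabilities at or below the observed probability = 0.022461.
Step 5: alpha = 0.05. reject H0.

n_eff = 13, pos = 2, neg = 11, p = 0.022461, reject H0.


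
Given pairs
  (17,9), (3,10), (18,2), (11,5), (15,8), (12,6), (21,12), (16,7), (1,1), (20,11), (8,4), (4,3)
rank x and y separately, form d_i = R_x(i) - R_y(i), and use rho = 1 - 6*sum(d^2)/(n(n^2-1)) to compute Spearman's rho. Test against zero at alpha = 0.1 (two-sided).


Step 1: Rank x and y separately (midranks; no ties here).
rank(x): 17->9, 3->2, 18->10, 11->5, 15->7, 12->6, 21->12, 16->8, 1->1, 20->11, 8->4, 4->3
rank(y): 9->9, 10->10, 2->2, 5->5, 8->8, 6->6, 12->12, 7->7, 1->1, 11->11, 4->4, 3->3
Step 2: d_i = R_x(i) - R_y(i); compute d_i^2.
  (9-9)^2=0, (2-10)^2=64, (10-2)^2=64, (5-5)^2=0, (7-8)^2=1, (6-6)^2=0, (12-12)^2=0, (8-7)^2=1, (1-1)^2=0, (11-11)^2=0, (4-4)^2=0, (3-3)^2=0
sum(d^2) = 130.
Step 3: rho = 1 - 6*130 / (12*(12^2 - 1)) = 1 - 780/1716 = 0.545455.
Step 4: Under H0, t = rho * sqrt((n-2)/(1-rho^2)) = 2.0580 ~ t(10).
Step 5: Two-sided p-value from the t-distribution with 10 df = 0.066612.
Step 6: alpha = 0.1. reject H0.

rho = 0.5455, p = 0.066612, reject H0 at alpha = 0.1.


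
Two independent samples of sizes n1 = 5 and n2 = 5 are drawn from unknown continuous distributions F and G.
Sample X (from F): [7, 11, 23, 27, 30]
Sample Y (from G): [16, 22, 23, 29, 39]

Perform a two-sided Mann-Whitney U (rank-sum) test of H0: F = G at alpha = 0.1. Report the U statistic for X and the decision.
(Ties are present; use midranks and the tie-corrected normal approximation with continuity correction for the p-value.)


Step 1: Combine and sort all 10 observations; assign midranks.
sorted (value, group): (7,X), (11,X), (16,Y), (22,Y), (23,X), (23,Y), (27,X), (29,Y), (30,X), (39,Y)
ranks: 7->1, 11->2, 16->3, 22->4, 23->5.5, 23->5.5, 27->7, 29->8, 30->9, 39->10
Step 2: Rank sum for X: R1 = 1 + 2 + 5.5 + 7 + 9 = 24.5.
Step 3: U_X = R1 - n1(n1+1)/2 = 24.5 - 5*6/2 = 24.5 - 15 = 9.5.
       U_Y = n1*n2 - U_X = 25 - 9.5 = 15.5.
Step 4: Ties are present, so use the tie-corrected normal approximation (with continuity correction) for the p-value.
Step 5: p-value = 0.600402; compare to alpha = 0.1. fail to reject H0.

U_X = 9.5, p = 0.600402, fail to reject H0 at alpha = 0.1.


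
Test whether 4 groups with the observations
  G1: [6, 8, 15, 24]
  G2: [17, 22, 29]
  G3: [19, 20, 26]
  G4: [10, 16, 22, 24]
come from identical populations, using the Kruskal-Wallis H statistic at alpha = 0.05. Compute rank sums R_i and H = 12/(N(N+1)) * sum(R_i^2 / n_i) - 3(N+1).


Step 1: Combine all N = 14 observations and assign midranks.
sorted (value, group, rank): (6,G1,1), (8,G1,2), (10,G4,3), (15,G1,4), (16,G4,5), (17,G2,6), (19,G3,7), (20,G3,8), (22,G2,9.5), (22,G4,9.5), (24,G1,11.5), (24,G4,11.5), (26,G3,13), (29,G2,14)
Step 2: Sum ranks within each group.
R_1 = 18.5 (n_1 = 4)
R_2 = 29.5 (n_2 = 3)
R_3 = 28 (n_3 = 3)
R_4 = 29 (n_4 = 4)
Step 3: H = 12/(N(N+1)) * sum(R_i^2/n_i) - 3(N+1)
     = 12/(14*15) * (18.5^2/4 + 29.5^2/3 + 28^2/3 + 29^2/4) - 3*15
     = 0.057143 * 847.229 - 45
     = 3.413095.
Step 4: Ties present; correction factor C = 1 - 12/(14^3 - 14) = 0.995604. Corrected H = 3.413095 / 0.995604 = 3.428164.
Step 5: Under H0, H ~ chi^2(3); p-value = 0.330199.
Step 6: alpha = 0.05. fail to reject H0.

H = 3.4282, df = 3, p = 0.330199, fail to reject H0.


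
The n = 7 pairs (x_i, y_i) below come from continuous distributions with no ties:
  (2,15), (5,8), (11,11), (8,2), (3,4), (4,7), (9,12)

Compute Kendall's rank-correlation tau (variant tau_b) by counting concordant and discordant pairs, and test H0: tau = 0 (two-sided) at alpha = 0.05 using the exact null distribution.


Step 1: Enumerate the 21 unordered pairs (i,j) with i<j and classify each by sign(x_j-x_i) * sign(y_j-y_i).
  (1,2):dx=+3,dy=-7->D; (1,3):dx=+9,dy=-4->D; (1,4):dx=+6,dy=-13->D; (1,5):dx=+1,dy=-11->D
  (1,6):dx=+2,dy=-8->D; (1,7):dx=+7,dy=-3->D; (2,3):dx=+6,dy=+3->C; (2,4):dx=+3,dy=-6->D
  (2,5):dx=-2,dy=-4->C; (2,6):dx=-1,dy=-1->C; (2,7):dx=+4,dy=+4->C; (3,4):dx=-3,dy=-9->C
  (3,5):dx=-8,dy=-7->C; (3,6):dx=-7,dy=-4->C; (3,7):dx=-2,dy=+1->D; (4,5):dx=-5,dy=+2->D
  (4,6):dx=-4,dy=+5->D; (4,7):dx=+1,dy=+10->C; (5,6):dx=+1,dy=+3->C; (5,7):dx=+6,dy=+8->C
  (6,7):dx=+5,dy=+5->C
Step 2: C = 11, D = 10, total pairs = 21.
Step 3: tau = (C - D)/(n(n-1)/2) = (11 - 10)/21 = 0.047619.
Step 4: Exact two-sided p-value (enumerate n! = 5040 permutations of y under H0): p = 1.000000.
Step 5: alpha = 0.05. fail to reject H0.

tau_b = 0.0476 (C=11, D=10), p = 1.000000, fail to reject H0.
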